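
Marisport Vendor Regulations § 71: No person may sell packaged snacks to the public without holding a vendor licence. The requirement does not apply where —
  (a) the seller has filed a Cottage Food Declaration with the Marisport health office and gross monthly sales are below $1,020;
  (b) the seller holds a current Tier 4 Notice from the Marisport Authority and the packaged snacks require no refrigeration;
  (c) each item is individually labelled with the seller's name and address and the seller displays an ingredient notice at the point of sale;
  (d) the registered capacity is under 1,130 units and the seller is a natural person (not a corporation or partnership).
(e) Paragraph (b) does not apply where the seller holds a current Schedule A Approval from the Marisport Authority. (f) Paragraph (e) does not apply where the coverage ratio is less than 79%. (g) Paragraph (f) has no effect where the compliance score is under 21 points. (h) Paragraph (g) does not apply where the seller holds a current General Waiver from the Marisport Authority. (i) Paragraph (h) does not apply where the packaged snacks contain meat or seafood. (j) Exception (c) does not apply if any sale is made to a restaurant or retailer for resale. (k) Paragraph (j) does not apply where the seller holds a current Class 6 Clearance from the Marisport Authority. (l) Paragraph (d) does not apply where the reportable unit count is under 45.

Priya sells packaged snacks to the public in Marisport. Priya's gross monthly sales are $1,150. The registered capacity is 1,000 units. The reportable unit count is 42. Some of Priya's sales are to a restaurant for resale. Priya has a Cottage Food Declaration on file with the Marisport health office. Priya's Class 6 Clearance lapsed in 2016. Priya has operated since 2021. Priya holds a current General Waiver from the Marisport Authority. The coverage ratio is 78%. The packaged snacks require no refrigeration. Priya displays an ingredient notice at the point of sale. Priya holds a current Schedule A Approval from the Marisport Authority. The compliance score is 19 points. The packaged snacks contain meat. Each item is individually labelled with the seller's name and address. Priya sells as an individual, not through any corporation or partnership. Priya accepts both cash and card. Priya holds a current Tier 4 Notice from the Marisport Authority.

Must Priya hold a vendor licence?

Exception (a) requires that gross monthly sales are below $1,020; but gross monthly sales are $1,150, not below $1,020, so (a) is unavailable.
All of (b)'s requirements are met (a current Tier 4 Notice is held; the packaged snacks are shelf-stable). But: (e) is triggered — a current Schedule A Approval is held. (f) would limit (e) — the coverage ratio is 78%, less than the 79% limit — but (g) sets (f) aside: (g) operates against (f): the compliance score is 19 points, under the 21 points limit. (h) would limit (g) — a current General Waiver is held — but (i) sets (h) aside: (i) operates against (h): the packaged snacks contain meat. (b) is therefore removed.
Exception (c)'s conditions are all satisfied: items are individually labelled; an ingredient notice is displayed. But applying paragraphs (j)–(k): (j) applies — some sales are to a restaurant for resale. (k) is not triggered (no current Class 6 Clearance is held), so (j) stands. (c) is therefore removed.
All of (d)'s requirements are met (the registered capacity is 1,000 units, under the 1,130 units limit; the seller is a natural person). Turning to paragraph (l): (l) operates against (d): the reportable unit count is 42, under the 45 limit. (d) is therefore removed.
No exception displaces § 71.

Yes — Priya must hold a vendor licence.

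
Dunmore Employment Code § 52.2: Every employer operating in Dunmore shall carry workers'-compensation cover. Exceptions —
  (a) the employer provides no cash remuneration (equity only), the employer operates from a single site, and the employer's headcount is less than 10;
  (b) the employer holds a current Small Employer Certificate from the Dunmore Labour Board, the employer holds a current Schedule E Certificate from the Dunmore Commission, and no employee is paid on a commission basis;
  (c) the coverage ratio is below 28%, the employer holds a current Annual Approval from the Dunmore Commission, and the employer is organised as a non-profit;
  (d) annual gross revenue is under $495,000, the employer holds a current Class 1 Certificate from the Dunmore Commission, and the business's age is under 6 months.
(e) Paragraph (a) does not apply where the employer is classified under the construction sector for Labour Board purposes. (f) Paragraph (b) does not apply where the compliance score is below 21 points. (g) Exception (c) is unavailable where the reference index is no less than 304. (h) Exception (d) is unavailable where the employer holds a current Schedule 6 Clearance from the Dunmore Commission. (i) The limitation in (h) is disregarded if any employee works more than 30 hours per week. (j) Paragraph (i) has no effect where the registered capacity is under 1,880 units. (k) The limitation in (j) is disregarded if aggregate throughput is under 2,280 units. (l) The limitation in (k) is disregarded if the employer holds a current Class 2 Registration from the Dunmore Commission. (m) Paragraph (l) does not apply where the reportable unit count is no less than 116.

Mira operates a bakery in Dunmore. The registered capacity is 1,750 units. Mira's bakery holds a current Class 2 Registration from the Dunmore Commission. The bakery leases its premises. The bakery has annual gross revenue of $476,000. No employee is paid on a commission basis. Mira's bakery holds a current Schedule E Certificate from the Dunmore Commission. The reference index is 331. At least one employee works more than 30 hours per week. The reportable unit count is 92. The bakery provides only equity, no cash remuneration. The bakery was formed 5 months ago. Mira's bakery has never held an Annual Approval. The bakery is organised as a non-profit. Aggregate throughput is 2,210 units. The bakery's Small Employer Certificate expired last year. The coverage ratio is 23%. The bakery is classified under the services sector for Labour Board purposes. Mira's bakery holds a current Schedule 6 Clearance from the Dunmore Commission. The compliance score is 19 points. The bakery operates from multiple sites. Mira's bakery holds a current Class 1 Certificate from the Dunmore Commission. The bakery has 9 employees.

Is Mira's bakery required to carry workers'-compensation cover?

Yes — Mira's bakery must carry workers'-compensation cover.

Exception (a) does not apply: the employer operates from multiple sites.
Exception (b) requires that the employer holds a current Small Employer Certificate from the Dunmore Labour Board; but the Small Employer Certificate has expired, so (b) is unavailable.
Exception (c) requires that the employer holds a current Annual Approval from the Dunmore Commission; but there is no Annual Approval in force, so (c) is unavailable.
Exception (d)'s conditions are all satisfied: annual gross revenue is $476,000, under the $495,000 limit; a current Class 1 Certificate is held; the business's age is 5 months, under the 6 months limit. Turning to paragraphs (h)–(m): (h) operates — a current Schedule 6 Clearance is held. (i) would limit (h) — at least one employee exceeds 30 hours/week — but (j) sets (i) aside: (j) operates against (i): the registered capacity is 1,750 units, under the 1,880 units limit. (k) would limit (j) — aggregate throughput is 2,210 units, under the 2,280 units limit — but (l) sets (k) aside: (l) operates — a current Class 2 Registration is held. (m), which would lift (l), is not engaged — the reportable unit count is 92, short of 116. So (d) is unavailable.
Every exception is unavailable, so the rule governs.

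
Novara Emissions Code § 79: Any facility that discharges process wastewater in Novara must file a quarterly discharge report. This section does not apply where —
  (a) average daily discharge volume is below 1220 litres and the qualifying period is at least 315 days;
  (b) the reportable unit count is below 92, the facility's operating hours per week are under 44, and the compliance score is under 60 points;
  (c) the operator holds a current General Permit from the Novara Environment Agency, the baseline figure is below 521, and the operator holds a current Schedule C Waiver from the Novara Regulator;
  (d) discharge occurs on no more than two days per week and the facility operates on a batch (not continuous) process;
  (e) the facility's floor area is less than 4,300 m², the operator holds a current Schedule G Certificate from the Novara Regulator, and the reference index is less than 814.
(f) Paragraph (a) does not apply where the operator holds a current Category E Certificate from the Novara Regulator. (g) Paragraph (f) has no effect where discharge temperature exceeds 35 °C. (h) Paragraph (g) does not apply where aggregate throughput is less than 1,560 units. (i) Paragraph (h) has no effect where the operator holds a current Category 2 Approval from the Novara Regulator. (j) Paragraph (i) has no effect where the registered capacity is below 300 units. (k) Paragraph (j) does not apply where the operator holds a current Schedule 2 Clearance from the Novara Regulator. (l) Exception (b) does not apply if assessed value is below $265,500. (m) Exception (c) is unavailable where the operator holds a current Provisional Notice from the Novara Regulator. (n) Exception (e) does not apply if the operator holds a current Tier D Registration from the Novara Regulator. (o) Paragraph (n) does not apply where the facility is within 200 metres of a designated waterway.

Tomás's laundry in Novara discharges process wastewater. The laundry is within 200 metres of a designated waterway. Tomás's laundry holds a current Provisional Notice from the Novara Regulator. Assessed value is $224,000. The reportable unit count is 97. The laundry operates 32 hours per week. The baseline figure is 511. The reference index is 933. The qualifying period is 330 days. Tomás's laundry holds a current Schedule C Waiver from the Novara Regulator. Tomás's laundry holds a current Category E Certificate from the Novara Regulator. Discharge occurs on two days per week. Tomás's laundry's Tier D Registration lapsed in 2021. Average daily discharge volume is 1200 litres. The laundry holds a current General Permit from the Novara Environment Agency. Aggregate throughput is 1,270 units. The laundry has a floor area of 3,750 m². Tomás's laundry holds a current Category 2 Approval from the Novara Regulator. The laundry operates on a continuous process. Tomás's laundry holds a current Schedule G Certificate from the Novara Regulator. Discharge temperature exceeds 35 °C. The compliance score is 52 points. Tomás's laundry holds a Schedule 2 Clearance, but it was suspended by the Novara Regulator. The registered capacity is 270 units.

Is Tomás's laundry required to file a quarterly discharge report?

Yes — Tomás's laundry must file a quarterly discharge report.

Exception (a)'s conditions are all satisfied: average daily discharge volume is 1200 litres, below the 1220 litres limit; the qualifying period is 330 days, meeting the 315 days threshold. But applying paragraphs (f)–(k): (f) applies — a current Category E Certificate is held. (g) operates (discharge temperature exceeds 35 °C), but is itself disapplied by (h): (h) operates against (g): aggregate throughput is 1,270 units, less than the 1,560 units limit. (i) would limit (h) — a current Category 2 Approval is held — but (j) sets (i) aside: (j) operates against (i): the registered capacity is 270 units, below the 300 units limit. (k) is inapplicable (no current Schedule 2 Clearance is held), so (j) stands. So (a) is unavailable.
Exception (b) requires that the reportable unit count is below 92; but the reportable unit count is 97, not below 92, so (b) is unavailable.
Exception (c)'s conditions are all satisfied: a current General Permit is held; the baseline figure is 511, below the 521 limit; a current Schedule C Waiver is held. Turning to paragraph (m): (m) is triggered — a current Provisional Notice is held. So (c) is unavailable.
Exception (d) requires that the facility operates on a batch (not continuous) process; but the facility operates on a continuous process, so (d) is unavailable.
Exception (e) fails — the reference index is 933, not less than 814.
None of the exceptions is available; § 79 applies in full.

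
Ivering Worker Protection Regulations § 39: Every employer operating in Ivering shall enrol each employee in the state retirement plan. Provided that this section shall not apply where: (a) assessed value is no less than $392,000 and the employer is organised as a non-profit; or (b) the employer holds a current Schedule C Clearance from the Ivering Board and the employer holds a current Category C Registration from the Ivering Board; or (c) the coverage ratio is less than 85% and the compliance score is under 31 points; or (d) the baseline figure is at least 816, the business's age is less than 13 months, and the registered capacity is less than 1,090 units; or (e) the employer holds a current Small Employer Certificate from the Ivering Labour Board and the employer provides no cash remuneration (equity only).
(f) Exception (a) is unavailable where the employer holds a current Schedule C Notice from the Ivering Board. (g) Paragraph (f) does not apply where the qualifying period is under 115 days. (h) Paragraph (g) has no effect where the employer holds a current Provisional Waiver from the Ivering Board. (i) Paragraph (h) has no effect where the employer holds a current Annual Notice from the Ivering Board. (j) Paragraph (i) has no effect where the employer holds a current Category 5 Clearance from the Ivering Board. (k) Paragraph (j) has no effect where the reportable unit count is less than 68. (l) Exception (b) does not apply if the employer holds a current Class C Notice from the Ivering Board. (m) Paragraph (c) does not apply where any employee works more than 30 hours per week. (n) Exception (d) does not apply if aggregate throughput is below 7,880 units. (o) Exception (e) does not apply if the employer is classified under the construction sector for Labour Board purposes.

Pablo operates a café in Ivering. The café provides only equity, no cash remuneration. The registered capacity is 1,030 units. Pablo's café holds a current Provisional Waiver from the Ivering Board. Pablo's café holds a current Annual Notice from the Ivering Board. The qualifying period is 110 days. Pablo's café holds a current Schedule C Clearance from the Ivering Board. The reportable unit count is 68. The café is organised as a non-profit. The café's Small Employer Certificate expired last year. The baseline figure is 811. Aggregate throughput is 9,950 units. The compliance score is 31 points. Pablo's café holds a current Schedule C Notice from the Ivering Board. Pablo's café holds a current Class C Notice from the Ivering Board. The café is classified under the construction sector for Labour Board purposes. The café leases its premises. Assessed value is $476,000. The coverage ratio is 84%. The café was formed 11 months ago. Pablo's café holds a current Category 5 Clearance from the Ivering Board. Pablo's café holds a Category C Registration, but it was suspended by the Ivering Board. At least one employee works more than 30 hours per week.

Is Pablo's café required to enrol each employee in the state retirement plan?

Exception (a): assessed value is $476,000, meeting the $392,000 threshold; the employer is a non-profit — every condition holds. However, paragraphs (f)–(k) must be considered: (f) is triggered — a current Schedule C Notice is held. (g) would limit (f) — the qualifying period is 110 days, under the 115 days limit — but (h) sets (g) aside: (h) operates against (g): a current Provisional Waiver is held. (i) applies (a current Annual Notice is held), but yields to (j): (j) operates — a current Category 5 Clearance is held. (k) is not engaged (the reportable unit count is 68, not less than 68), so (j) stands. So (a) is unavailable.
Exception (b) fails — the Category C Registration is not current.
Exception (c) fails — the compliance score is 31 points, not under 31 points.
Exception (d) fails — the baseline figure is 811, short of 816.
Exception (e) requires that the employer holds a current Small Employer Certificate from the Ivering Labour Board; but the Small Employer Certificate has expired, so (e) is unavailable.
Every exception is unavailable, so the rule governs.

Yes — Pablo's café must enrol each employee in the state retirement plan.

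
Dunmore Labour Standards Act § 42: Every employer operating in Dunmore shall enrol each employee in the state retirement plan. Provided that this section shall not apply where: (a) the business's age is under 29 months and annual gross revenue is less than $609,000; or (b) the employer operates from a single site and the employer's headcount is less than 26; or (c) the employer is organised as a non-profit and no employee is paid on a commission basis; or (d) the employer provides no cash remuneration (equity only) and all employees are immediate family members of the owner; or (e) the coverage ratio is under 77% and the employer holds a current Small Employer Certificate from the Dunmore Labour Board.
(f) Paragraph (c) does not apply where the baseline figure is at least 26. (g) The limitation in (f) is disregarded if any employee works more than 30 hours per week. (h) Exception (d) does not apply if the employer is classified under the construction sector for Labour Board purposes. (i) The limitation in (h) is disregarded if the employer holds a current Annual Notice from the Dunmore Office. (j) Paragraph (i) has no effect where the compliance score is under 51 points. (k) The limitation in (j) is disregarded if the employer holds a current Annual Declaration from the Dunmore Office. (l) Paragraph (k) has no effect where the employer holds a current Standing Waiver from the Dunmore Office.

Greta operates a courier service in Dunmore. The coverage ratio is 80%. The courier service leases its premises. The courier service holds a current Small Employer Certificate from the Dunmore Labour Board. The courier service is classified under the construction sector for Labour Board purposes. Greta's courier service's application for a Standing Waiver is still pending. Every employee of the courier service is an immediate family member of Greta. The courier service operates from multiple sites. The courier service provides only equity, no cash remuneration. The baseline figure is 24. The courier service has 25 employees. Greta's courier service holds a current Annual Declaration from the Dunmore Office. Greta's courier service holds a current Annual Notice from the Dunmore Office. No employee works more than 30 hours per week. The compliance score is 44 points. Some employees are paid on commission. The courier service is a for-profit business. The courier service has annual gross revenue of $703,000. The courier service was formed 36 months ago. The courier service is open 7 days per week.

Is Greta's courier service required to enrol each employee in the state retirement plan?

Exception (a) fails — the business's age is 36 months, not under 29 months.
Exception (b) fails — the employer operates from multiple sites.
Exception (c) fails — the employer is for-profit.
Exception (d): remuneration is equity-only; every employee is an immediate family member — every condition holds. Applying paragraphs (h)–(l): (h) would limit (d) — the courier service is classified under the construction sector — but (i) sets (h) aside: (i) is engaged — a current Annual Notice is held. (j) would limit (i) — the compliance score is 44 points, under the 51 points limit — but (k) sets (j) aside: (k) operates against (j): a current Annual Declaration is held. (l) is not engaged (there is no Standing Waiver in force), so (k) stands. So (d) applies.
Exception (e) requires that the coverage ratio is under 77%; but the coverage ratio is 80%, not under 77%, so (e) is unavailable.

No — exception (d) applies; Greta's courier service is not required to enrol each employee in the state retirement plan.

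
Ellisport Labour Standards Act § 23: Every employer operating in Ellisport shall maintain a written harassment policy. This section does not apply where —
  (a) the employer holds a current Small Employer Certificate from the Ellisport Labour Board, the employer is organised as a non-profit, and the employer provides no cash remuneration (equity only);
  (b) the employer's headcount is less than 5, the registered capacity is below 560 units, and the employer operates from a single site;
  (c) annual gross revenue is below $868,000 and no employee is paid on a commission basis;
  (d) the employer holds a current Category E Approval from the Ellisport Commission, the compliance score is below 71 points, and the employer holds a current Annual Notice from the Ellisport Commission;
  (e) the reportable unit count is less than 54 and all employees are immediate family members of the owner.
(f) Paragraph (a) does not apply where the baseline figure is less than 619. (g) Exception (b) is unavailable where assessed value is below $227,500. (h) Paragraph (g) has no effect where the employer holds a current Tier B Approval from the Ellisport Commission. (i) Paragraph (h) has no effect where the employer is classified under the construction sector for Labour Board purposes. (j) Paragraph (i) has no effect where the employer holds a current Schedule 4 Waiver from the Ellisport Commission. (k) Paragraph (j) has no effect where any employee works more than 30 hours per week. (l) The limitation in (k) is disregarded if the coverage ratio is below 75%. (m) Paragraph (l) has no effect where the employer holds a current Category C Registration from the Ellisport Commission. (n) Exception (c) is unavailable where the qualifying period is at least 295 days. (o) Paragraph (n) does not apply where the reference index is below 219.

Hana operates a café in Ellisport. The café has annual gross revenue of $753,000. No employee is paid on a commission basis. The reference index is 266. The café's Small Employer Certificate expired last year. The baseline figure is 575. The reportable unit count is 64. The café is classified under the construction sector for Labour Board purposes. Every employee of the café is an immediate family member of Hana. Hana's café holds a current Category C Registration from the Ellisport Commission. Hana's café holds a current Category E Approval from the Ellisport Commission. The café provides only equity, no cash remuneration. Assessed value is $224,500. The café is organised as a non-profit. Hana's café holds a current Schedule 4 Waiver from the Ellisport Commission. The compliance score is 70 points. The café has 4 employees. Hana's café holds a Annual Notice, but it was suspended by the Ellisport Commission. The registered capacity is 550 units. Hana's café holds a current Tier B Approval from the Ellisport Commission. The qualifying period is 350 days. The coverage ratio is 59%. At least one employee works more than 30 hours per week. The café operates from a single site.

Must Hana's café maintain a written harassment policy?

Exception (a) requires that the employer holds a current Small Employer Certificate from the Ellisport Labour Board; but the Small Employer Certificate has expired, so (a) is unavailable.
Exception (b): the employer's headcount is 4, less than the 5 limit; the registered capacity is 550 units, below the 560 units limit; the employer operates from a single site — every condition holds. Turning to paragraphs (g)–(m): (g) operates against (b): assessed value is $224,500, below the $227,500 limit. (h) would limit (g) — a current Tier B Approval is held — but (i) sets (h) aside: (i) operates against (h): the café is classified under the construction sector. (j) applies (a current Schedule 4 Waiver is held), but is itself disapplied by (k): (k) operates against (j): at least one employee exceeds 30 hours/week. (l) operates (the coverage ratio is 59%, below the 75% limit), but is itself disapplied by (m): (m) applies — a current Category C Registration is held. (b) is therefore removed.
Exception (c) is satisfied on its face — annual gross revenue is $753,000, below the $868,000 limit; no employee is paid on commission. But: (n) operates against (c): the qualifying period is 350 days, meeting the 295 days threshold. (o) is not engaged (the reference index is 266, not below 219), so (n) stands. (c) is therefore removed.
Exception (d) requires that the employer holds a current Annual Notice from the Ellisport Commission; but no current Annual Notice is held, so (d) is unavailable.
Exception (e) does not apply: the reportable unit count is 64, not less than 54.
No exception applies. The general rule governs.

Yes — Hana's café must maintain a written harassment policy.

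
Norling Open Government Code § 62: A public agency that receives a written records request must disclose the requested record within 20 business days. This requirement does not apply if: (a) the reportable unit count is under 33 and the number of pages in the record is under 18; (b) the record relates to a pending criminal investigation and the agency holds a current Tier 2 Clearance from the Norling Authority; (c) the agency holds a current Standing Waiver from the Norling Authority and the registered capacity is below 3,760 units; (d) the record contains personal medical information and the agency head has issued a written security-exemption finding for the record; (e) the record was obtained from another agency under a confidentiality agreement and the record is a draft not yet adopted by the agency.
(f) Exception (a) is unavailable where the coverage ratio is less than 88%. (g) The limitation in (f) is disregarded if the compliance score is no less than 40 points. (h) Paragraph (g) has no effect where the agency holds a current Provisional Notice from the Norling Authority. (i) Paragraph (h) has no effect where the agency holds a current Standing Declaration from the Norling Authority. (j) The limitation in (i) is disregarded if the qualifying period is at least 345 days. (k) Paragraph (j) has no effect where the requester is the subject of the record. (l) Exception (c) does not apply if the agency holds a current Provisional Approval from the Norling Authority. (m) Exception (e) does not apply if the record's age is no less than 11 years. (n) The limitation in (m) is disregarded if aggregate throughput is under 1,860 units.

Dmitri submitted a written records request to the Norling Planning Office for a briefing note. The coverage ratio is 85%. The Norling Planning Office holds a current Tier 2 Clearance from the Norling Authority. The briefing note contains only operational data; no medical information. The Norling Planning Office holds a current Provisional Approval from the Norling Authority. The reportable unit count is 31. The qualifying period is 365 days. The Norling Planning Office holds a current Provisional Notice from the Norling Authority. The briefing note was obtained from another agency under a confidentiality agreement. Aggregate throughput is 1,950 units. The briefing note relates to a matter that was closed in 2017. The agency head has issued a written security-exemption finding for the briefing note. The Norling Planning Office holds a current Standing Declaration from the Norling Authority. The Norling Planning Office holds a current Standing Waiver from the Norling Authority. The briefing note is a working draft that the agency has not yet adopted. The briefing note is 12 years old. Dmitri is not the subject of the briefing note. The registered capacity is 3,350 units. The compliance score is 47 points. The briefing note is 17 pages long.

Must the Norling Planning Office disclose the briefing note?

Exception (a) is satisfied on its face — the reportable unit count is 31, under the 33 limit; the number of pages in the record is 17, under the 18 limit. However, paragraphs (f)–(k) must be considered: (f) operates — the coverage ratio is 85%, less than the 88% limit. (g) is triggered (the compliance score is 47 points, meeting the 40 points threshold), but is displaced by (h): (h) operates against (g): a current Provisional Notice is held. (i) applies (a current Standing Declaration is held), but is overridden by (j): (j) operates against (i): the qualifying period is 365 days, meeting the 345 days threshold. (k) is not triggered (Dmitri is not the subject of the briefing note), so (j) stands. (a) is therefore removed.
Exception (b) does not apply: the briefing note relates to a closed matter.
All of (c)'s requirements are met (a current Standing Waiver is held; the registered capacity is 3,350 units, below the 3,760 units limit). However, paragraph (l) must be considered: (l) applies — a current Provisional Approval is held. (c) is therefore removed.
Exception (d) does not apply: the briefing note contains only operational data.
Exception (e): the briefing note was obtained under a confidentiality agreement; the briefing note is an unadopted draft — every condition holds. However, paragraphs (m)–(n) must be considered: (m) is triggered — the record's age is 12 years, meeting the 11 years threshold. (n) is not engaged (aggregate throughput is 1,950 units, not under 1,860 units), so (m) stands. (e) is therefore removed.
No exception applies. The general rule governs.

Yes — the Norling Planning Office must disclose the briefing note.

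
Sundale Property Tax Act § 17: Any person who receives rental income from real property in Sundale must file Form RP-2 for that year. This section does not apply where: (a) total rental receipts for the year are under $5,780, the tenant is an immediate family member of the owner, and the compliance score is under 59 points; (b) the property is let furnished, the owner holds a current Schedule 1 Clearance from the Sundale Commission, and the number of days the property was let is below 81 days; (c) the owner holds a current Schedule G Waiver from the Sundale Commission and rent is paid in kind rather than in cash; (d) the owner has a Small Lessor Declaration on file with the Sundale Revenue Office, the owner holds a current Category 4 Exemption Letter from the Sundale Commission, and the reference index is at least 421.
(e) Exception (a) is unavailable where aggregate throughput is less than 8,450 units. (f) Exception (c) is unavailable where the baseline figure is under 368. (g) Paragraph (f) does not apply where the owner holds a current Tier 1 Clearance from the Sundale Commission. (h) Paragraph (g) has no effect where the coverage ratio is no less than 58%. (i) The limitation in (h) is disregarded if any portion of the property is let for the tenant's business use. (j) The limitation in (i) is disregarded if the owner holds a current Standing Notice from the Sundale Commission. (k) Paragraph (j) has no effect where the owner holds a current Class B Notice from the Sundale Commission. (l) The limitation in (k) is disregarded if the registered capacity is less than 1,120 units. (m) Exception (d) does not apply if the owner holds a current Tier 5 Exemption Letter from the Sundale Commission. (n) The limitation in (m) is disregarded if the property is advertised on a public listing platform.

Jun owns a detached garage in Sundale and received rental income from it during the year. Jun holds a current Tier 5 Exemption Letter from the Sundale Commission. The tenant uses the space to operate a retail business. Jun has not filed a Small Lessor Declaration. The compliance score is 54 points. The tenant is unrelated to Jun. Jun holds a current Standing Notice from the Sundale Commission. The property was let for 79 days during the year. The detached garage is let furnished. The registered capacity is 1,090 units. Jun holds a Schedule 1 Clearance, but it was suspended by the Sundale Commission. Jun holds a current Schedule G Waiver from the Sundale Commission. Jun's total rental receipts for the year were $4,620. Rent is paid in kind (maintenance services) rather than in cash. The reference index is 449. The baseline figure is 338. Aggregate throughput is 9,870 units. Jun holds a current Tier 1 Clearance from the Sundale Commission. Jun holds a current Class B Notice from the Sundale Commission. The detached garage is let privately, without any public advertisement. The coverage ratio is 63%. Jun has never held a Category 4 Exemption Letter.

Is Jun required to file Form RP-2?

Yes — Jun must file Form RP-2.

Exception (a) requires that the tenant is an immediate family member of the owner; but the tenant is unrelated to the owner, so (a) is unavailable.
Exception (b) fails — no current Schedule 1 Clearance is held.
Exception (c) is satisfied on its face — a current Schedule G Waiver is held; rent is paid in kind. Turning to paragraphs (f)–(l): (f) is engaged — the baseline figure is 338, under the 368 limit. (g) would limit (f) — a current Tier 1 Clearance is held — but (h) sets (g) aside: (h) is engaged — the coverage ratio is 63%, meeting the 58% threshold. (i) would limit (h) — the space is let for business use — but (j) sets (i) aside: (j) operates against (i): a current Standing Notice is held. (k) would limit (j) — a current Class B Notice is held — but (l) sets (k) aside: (l) operates against (k): the registered capacity is 1,090 units, less than the 1,120 units limit. (c) is therefore removed.
Exception (d) does not apply: no Small Lessor Declaration is on file.
None of the exceptions is available; § 17 applies in full.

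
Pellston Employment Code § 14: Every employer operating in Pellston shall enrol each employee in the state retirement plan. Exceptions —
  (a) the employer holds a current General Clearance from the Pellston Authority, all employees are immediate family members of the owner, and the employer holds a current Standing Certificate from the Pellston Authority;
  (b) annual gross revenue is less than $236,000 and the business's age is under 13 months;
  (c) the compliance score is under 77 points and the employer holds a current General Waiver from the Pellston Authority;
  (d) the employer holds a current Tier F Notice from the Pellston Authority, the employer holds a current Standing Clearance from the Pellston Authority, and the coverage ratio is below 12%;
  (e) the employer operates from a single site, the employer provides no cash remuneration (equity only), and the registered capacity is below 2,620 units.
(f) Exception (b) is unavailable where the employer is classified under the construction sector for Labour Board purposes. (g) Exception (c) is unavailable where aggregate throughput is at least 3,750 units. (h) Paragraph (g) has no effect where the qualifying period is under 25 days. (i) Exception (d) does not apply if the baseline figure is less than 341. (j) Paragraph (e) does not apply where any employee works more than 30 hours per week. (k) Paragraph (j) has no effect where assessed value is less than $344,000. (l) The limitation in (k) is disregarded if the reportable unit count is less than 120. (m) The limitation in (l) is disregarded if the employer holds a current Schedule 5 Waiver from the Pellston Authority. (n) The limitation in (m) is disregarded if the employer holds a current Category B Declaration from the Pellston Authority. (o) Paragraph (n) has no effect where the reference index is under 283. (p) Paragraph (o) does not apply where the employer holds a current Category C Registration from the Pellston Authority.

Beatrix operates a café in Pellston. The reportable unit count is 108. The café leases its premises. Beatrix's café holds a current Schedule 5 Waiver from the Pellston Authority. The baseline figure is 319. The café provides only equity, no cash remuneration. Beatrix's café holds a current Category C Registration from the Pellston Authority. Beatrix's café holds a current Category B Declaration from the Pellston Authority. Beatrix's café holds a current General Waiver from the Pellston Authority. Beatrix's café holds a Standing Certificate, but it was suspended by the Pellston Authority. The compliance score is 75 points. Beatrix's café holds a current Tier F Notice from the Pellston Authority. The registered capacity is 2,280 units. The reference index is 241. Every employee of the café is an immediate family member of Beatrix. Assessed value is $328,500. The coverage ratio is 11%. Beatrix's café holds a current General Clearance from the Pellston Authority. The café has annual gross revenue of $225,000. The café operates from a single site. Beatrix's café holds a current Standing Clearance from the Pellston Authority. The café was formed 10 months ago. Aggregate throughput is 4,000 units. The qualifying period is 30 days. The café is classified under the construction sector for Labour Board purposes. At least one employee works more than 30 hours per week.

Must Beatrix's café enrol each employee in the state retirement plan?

Exception (a) does not apply: there is no Standing Certificate in force.
Exception (b)'s conditions are all satisfied: annual gross revenue is $225,000, less than the $236,000 limit; the business's age is 10 months, under the 13 months limit. But applying paragraph (f): (f) applies — the café is classified under the construction sector. (b) is therefore removed.
Exception (c)'s conditions are all satisfied: the compliance score is 75 points, under the 77 points limit; a current General Waiver is held. However, paragraphs (g)–(h) must be considered: (g) operates against (c): aggregate throughput is 4,000 units, meeting the 3,750 units threshold. (h) is not triggered (the qualifying period is 30 days, not under 25 days), so (g) stands. So (c) is unavailable.
All of (d)'s requirements are met (a current Tier F Notice is held; a current Standing Clearance is held; the coverage ratio is 11%, below the 12% limit). But: (i) operates against (d): the baseline figure is 319, less than the 341 limit. Exception (d) does not apply.
Exception (e): the employer operates from a single site; remuneration is equity-only; the registered capacity is 2,280 units, below the 2,620 units limit — every condition holds. But applying paragraphs (j)–(p): (j) operates against (e): at least one employee exceeds 30 hours/week. (k) applies (assessed value is $328,500, less than the $344,000 limit), but is displaced by (l): (l) operates against (k): the reportable unit count is 108, less than the 120 limit. (m) is triggered (a current Schedule 5 Waiver is held), but is overridden by (n): (n) applies — a current Category B Declaration is held. (o) would limit (n) — the reference index is 241, under the 283 limit — but (p) sets (o) aside: (p) operates against (o): a current Category C Registration is held. (e) is therefore removed.
None of the exceptions is available; § 14 applies in full.

Yes — Beatrix's café must enrol each employee in the state retirement plan.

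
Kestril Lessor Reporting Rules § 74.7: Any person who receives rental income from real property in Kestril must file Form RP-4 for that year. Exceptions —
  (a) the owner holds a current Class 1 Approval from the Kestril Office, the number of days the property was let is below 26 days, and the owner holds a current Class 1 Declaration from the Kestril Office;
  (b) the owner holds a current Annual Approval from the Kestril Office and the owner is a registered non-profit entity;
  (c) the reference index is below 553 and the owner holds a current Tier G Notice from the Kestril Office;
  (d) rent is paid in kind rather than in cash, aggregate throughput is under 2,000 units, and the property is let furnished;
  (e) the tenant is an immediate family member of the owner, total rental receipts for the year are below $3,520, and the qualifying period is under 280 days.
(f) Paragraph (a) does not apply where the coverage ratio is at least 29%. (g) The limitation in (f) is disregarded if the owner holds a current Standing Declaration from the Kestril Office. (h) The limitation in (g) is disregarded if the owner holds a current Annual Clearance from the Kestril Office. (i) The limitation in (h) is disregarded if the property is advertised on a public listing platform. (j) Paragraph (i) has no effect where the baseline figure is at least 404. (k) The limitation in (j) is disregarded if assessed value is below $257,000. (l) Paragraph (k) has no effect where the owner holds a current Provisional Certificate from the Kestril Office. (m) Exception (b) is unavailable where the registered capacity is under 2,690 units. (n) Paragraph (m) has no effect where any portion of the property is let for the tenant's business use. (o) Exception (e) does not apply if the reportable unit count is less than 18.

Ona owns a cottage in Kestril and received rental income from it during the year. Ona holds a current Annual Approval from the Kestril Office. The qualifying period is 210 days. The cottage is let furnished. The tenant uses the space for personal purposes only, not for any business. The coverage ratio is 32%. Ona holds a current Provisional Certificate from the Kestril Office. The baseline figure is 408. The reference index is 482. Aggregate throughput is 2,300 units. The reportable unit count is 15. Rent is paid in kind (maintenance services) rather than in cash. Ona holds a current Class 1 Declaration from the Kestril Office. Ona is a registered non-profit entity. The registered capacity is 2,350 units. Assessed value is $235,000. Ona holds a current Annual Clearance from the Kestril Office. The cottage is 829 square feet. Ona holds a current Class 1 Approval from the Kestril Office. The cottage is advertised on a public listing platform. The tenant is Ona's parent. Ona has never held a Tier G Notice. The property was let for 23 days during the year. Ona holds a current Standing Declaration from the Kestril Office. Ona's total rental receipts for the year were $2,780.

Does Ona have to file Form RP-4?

Yes — Ona must file Form RP-4.

Exception (a): a current Class 1 Approval is held; the number of days the property was let is 23 days, below the 26 days limit; a current Class 1 Declaration is held — every condition holds. However, paragraphs (f)–(l) must be considered: (f) is engaged — the coverage ratio is 32%, meeting the 29% threshold. (g) would limit (f) — a current Standing Declaration is held — but (h) sets (g) aside: (h) is triggered — a current Annual Clearance is held. (i) is triggered (the property is publicly advertised), but is set aside by (j): (j) operates against (i): the baseline figure is 408, meeting the 404 threshold. (k) applies (assessed value is $235,000, below the $257,000 limit), but is overridden by (l): (l) is engaged — a current Provisional Certificate is held. Exception (a) does not apply.
Exception (b)'s conditions are all satisfied: a current Annual Approval is held; Ona is a registered non-profit. Turning to paragraphs (m)–(n): (m) operates against (b): the registered capacity is 2,350 units, under the 2,690 units limit. (n), which would lift (m), is inapplicable — the space is used for personal purposes only. Exception (b) does not apply.
Exception (c) fails — there is no Tier G Notice in force.
Exception (d) fails — aggregate throughput is 2,300 units, not under 2,000 units.
All of (e)'s requirements are met (the tenant is an immediate family member; total rental receipts for the year are $2,780, below the $3,520 limit; the qualifying period is 210 days, under the 280 days limit). But applying paragraph (o): (o) operates — the reportable unit count is 15, less than the 18 limit. So (e) is unavailable.
None of the exceptions is available; § 74.7 applies in full.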